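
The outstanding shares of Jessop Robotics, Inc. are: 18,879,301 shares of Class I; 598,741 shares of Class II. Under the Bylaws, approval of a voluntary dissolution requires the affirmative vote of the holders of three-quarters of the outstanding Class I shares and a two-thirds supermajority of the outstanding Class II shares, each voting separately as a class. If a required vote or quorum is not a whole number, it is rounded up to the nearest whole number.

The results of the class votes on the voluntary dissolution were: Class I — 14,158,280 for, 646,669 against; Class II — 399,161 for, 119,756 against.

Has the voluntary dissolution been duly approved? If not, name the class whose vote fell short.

Class I: 3/4 of 18879301 = 14159475.75, rounded up to 14159476; 14,159,476 required, 14,158,280 in favor — not approved.
Class II: 2/3 of 598741 = 399160.67, rounded up to 399161; 399,161 required, 399,161 in favor — approved.

Not approved — the Class I shares did not give the required vote.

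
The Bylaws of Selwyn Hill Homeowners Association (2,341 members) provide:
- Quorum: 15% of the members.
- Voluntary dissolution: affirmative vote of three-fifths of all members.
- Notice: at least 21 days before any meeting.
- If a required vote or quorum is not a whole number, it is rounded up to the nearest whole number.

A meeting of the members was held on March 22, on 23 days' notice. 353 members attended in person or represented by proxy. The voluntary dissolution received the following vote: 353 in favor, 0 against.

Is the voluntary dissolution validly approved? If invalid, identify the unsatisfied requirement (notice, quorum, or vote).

Notice: 23 days given; 21 required. Satisfied.
Quorum: 15% of 2,341 = 351.15, rounded up to 352; 353 present. Satisfied.
Vote: requires three-fifths of all members (2,341); 3/5 of 2341 = 1404.60, rounded up to 1405, so 1,405 needed; 353 in favor. Not satisfied.

Invalid — vote requirement not satisfied.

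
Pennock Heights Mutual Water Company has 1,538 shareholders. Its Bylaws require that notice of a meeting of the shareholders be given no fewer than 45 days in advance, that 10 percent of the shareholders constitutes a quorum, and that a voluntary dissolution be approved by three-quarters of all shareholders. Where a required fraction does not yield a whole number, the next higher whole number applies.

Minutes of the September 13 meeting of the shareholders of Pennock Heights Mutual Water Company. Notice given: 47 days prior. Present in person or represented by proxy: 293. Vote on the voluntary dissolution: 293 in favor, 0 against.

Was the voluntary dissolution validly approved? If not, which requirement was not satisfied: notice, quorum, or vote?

Invalid — vote requirement not satisfied.

Notice: 47 days given; 45 required. Satisfied.
Quorum: 10% of 1,538 = 153.80, rounded up to 154; 293 present. Satisfied.
Vote: requires three-fourths of all shareholders (1,538); 3/4 of 1538 = 1153.50, rounded up to 1154, so 1,154 needed; 293 in favor. Not satisfied.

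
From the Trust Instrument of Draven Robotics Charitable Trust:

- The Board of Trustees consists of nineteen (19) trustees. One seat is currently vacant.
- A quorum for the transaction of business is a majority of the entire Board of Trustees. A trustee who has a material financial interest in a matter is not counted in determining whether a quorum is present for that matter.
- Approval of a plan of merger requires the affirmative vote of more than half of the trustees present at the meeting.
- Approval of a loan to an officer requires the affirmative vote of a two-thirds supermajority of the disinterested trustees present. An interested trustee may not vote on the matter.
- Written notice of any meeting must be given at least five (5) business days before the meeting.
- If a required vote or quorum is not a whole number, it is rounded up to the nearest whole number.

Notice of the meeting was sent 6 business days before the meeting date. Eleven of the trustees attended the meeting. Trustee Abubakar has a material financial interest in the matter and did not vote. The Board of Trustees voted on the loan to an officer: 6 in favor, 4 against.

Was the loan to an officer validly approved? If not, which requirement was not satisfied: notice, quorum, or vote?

Notice: 6 business days given; 5 required (6 ≥ 5). Satisfied.
Quorum: 11 present, but the 1 interested trustee does not count, leaving 10. Quorum is 10. Satisfied.
Vote: the loan to an officer requires two-thirds of the disinterested trustees present (11 − 1 = 10). 2/3 of 10 = 6.67, rounded up to 7, so 7 affirmative votes are needed; 6 voted in favor. Not satisfied.

Invalid — vote requirement not satisfied.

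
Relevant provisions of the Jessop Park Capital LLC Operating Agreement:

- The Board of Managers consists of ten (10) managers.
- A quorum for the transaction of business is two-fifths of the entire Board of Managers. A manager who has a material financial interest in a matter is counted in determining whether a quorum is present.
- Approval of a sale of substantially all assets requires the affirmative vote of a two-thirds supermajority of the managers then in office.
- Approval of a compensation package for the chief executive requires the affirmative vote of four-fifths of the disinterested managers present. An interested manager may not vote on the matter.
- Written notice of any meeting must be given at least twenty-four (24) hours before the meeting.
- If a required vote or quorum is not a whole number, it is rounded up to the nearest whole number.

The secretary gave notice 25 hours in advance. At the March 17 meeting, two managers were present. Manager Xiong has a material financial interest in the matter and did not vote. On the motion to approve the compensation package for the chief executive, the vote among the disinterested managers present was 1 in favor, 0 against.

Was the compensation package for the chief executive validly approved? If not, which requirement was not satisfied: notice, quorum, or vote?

Notice: 25 hours given; 24 required (25 ≥ 24). Satisfied.
Quorum: 2 present (interested managers count toward quorum); quorum is 4. Not satisfied.
Vote: the compensation package for the chief executive requires four-fifths of the disinterested managers present (2 − 1 = 1). 4/5 of 1 = 0.80, rounded up to 1, so 1 affirmative vote is needed; 1 voted in favor. Satisfied. (Moot — without a quorum no business can be validly transacted.)

Invalid — quorum requirement not satisfied.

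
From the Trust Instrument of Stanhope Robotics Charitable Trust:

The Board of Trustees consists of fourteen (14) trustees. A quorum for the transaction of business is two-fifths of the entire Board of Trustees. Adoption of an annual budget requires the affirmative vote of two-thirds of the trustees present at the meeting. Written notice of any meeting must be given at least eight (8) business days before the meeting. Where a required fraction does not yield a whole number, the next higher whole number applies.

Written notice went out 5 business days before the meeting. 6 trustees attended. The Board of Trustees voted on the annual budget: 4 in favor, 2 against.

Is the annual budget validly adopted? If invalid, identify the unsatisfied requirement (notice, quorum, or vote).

Notice: 5 business days given; 8 required (5 < 8). Not satisfied.
Quorum: 6 present; quorum is 6. Satisfied.
Vote: the annual budget requires two-thirds of the trustees present (6). 2/3 of 6 = 4, so 4 affirmative votes are needed; 4 voted in favor. Satisfied.

Invalid — notice requirement not satisfied.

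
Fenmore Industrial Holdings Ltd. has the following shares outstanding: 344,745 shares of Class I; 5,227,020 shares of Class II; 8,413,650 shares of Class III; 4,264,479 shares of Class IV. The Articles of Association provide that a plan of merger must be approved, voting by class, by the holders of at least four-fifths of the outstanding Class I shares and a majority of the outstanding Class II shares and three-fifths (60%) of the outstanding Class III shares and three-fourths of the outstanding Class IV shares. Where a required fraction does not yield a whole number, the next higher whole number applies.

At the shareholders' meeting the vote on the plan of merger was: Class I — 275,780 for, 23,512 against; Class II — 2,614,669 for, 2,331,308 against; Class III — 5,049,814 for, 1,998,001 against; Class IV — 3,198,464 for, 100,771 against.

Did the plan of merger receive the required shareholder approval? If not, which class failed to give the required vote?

Not approved — the Class I shares did not give the required vote.

Class I: 4/5 of 344745 = 275796; 275,796 required, 275,780 in favor — not approved.
Class II: a majority of 5227020 is 2613511; 2,613,511 required, 2,614,669 in favor — approved.
Class III: 3/5 of 8413650 = 5048190; 5,048,190 required, 5,049,814 in favor — approved.
Class IV: 3/4 of 4264479 = 3198359.25, rounded up to 3198360; 3,198,360 required, 3,198,464 in favor — approved.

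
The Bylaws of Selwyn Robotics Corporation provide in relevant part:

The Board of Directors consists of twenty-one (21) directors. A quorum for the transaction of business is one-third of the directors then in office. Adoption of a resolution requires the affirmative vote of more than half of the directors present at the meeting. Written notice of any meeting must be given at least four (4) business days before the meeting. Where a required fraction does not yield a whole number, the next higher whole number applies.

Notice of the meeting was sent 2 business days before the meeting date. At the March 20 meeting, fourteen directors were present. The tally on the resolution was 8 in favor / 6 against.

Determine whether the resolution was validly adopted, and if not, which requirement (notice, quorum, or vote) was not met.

Invalid — notice requirement not satisfied.

Notice: 2 business days given; 4 required (2 < 4). Not satisfied.
Quorum: 14 present; quorum is 7. Satisfied.
Vote: the resolution requires a majority of the directors present (14). A majority of 14 is 8, so 8 affirmative votes are needed; 8 voted in favor. Satisfied.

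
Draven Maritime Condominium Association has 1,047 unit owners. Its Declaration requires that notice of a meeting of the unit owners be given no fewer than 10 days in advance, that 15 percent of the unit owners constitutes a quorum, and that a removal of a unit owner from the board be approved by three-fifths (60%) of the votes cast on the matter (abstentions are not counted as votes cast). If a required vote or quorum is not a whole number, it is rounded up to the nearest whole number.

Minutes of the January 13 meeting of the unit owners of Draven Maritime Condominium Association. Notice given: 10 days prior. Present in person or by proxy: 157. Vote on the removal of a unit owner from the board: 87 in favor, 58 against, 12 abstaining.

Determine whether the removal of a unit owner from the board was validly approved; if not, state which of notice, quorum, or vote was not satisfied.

Invalid — quorum requirement not satisfied.

Notice: 10 days given; 10 required. Satisfied.
Quorum: 15% of 1,047 = 157.05, rounded up to 158; 157 present. Not satisfied.
Vote: requires three-fifths of the votes cast (157 − 12 abstaining = 145); 3/5 of 145 = 87, so 87 needed; 87 in favor. Satisfied.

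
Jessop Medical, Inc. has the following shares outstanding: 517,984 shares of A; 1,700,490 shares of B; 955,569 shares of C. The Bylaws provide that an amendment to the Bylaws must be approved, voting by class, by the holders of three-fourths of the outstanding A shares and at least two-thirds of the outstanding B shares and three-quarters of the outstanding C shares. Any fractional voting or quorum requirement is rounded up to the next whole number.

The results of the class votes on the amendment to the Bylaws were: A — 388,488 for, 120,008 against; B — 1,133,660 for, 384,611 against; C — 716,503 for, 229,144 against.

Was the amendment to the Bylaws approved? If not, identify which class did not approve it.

A: 3/4 of 517984 = 388488; 388,488 required, 388,488 in favor — approved.
B: 2/3 of 1700490 = 1133660; 1,133,660 required, 1,133,660 in favor — approved.
C: 3/4 of 955569 = 716676.75, rounded up to 716677; 716,677 required, 716,503 in favor — not approved.

Not approved — the C shares did not give the required vote.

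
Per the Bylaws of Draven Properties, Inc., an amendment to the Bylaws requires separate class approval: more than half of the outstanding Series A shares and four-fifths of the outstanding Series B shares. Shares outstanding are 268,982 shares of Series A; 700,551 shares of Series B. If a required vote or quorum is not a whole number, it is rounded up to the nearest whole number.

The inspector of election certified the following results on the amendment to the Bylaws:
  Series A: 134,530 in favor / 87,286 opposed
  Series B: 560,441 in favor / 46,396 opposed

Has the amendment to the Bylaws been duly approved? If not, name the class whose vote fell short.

Series A: a majority of 268982 is 134492; 134,492 required, 134,530 in favor — approved.
Series B: 4/5 of 700551 = 560440.80, rounded up to 560441; 560,441 required, 560,441 in favor — approved.

Approved — every class gave the required vote.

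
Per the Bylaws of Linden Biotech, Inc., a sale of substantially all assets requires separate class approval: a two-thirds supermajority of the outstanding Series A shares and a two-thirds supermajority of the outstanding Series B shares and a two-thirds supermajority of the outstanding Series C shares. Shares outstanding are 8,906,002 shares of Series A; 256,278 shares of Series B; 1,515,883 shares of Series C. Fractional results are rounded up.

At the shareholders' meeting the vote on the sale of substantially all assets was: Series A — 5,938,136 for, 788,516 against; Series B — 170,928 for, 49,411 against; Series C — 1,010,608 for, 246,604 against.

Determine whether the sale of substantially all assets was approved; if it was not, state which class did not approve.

Series A: 2/3 of 8906002 = 5937334.67, rounded up to 5937335; 5,937,335 required, 5,938,136 in favor — approved.
Series B: 2/3 of 256278 = 170852; 170,852 required, 170,928 in favor — approved.
Series C: 2/3 of 1515883 = 1010588.67, rounded up to 1010589; 1,010,589 required, 1,010,608 in favor — approved.

Approved — every class gave the required vote.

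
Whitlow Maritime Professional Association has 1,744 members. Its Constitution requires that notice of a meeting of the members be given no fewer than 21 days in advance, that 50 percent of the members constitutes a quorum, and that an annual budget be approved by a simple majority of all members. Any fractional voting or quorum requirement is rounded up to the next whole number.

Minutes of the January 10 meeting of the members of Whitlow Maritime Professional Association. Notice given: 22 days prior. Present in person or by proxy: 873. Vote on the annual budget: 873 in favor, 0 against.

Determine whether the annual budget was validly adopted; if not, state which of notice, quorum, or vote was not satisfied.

Valid — all requirements satisfied.

Notice: 22 days given; 21 required. Satisfied.
Quorum: 50% of 1,744 = 872; 873 present. Satisfied.
Vote: requires a majority of all members (1,744); a majority of 1744 is 873, so 873 needed; 873 in favor. Satisfied.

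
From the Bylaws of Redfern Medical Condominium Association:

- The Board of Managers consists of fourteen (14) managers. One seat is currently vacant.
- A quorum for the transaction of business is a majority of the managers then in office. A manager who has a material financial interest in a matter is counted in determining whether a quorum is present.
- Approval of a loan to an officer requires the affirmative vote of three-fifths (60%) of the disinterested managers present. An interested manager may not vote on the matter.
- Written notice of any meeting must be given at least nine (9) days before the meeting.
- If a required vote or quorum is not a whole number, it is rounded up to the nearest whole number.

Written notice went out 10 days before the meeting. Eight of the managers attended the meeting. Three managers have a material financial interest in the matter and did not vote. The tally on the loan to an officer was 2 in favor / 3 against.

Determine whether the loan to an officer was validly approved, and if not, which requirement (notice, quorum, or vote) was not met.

Notice: 10 days given; 9 required (10 ≥ 9). Satisfied.
Quorum: 8 present (interested managers count toward quorum); quorum is 7. Satisfied.
Vote: the loan to an officer requires three-fifths of the disinterested managers present (8 − 3 = 5). 3/5 of 5 = 3, so 3 affirmative votes are needed; 2 voted in favor. Not satisfied.

Invalid — vote requirement not satisfied.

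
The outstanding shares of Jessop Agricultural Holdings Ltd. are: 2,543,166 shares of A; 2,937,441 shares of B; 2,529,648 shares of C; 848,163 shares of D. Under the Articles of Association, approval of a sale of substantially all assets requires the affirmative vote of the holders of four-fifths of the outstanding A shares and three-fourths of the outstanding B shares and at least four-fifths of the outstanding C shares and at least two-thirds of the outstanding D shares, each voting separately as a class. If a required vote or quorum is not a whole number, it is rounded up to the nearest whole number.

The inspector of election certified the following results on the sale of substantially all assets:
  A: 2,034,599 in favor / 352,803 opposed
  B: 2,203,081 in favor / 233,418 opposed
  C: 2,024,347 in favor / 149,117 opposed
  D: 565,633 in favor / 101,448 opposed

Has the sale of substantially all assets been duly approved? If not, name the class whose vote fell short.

A: 4/5 of 2543166 = 2034532.80, rounded up to 2034533; 2,034,533 required, 2,034,599 in favor — approved.
B: 3/4 of 2937441 = 2203080.75, rounded up to 2203081; 2,203,081 required, 2,203,081 in favor — approved.
C: 4/5 of 2529648 = 2023718.40, rounded up to 2023719; 2,023,719 required, 2,024,347 in favor — approved.
D: 2/3 of 848163 = 565442; 565,442 required, 565,633 in favor — approved.

Approved — every class gave the required vote.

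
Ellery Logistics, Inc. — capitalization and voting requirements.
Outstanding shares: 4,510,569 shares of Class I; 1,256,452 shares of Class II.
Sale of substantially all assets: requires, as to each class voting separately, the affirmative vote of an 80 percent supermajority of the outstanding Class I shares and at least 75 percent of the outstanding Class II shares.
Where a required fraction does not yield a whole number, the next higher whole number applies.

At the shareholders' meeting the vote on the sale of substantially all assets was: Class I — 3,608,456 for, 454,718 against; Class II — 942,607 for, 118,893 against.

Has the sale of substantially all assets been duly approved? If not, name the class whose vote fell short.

Class I: 4/5 of 4510569 = 3608455.20, rounded up to 3608456; 3,608,456 required, 3,608,456 in favor — approved.
Class II: 3/4 of 1256452 = 942339; 942,339 required, 942,607 in favor — approved.

Approved — every class gave the required vote.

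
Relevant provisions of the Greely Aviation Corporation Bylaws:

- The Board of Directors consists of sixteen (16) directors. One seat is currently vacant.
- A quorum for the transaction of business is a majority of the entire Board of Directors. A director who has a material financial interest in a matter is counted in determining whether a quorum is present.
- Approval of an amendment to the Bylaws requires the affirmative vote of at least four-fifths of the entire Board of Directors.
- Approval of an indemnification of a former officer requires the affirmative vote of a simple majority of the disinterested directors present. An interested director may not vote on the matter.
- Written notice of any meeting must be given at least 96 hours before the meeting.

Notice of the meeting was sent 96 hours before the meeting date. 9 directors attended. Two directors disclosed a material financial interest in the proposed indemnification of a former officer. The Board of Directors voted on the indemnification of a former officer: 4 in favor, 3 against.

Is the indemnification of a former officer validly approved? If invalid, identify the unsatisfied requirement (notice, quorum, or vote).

Valid — all requirements satisfied.

Notice: 96 hours given; 96 required (96 ≥ 96). Satisfied.
Quorum: 9 present (interested directors count toward quorum); quorum is 9. Satisfied.
Vote: the indemnification of a former officer requires a majority of the disinterested directors present (9 − 2 = 7). A majority of 7 is 4, so 4 affirmative votes are needed; 4 voted in favor. Satisfied.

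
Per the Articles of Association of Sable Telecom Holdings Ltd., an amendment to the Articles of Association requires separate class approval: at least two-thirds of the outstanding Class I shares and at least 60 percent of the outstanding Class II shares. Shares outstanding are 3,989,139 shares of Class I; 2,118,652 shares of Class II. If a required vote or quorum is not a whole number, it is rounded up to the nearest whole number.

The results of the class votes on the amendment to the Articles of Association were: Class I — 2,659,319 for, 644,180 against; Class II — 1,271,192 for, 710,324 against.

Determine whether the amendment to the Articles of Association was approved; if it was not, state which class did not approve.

Class I: 2/3 of 3989139 = 2659426; 2,659,426 required, 2,659,319 in favor — not approved.
Class II: 3/5 of 2118652 = 1271191.20, rounded up to 1271192; 1,271,192 required, 1,271,192 in favor — approved.

Not approved — the Class I shares did not give the required vote.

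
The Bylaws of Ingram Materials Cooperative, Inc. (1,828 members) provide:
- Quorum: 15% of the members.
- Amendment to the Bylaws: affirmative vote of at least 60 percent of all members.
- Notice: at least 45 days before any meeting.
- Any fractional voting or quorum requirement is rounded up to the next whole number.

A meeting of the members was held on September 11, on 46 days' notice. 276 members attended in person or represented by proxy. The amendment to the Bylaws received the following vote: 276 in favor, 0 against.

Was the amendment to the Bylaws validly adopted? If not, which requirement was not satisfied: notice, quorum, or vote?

Notice: 46 days given; 45 required. Satisfied.
Quorum: 15% of 1,828 = 274.20, rounded up to 275; 276 present. Satisfied.
Vote: requires three-fifths of all members (1,828); 3/5 of 1828 = 1096.80, rounded up to 1097, so 1,097 needed; 276 in favor. Not satisfied.

Invalid — vote requirement not satisfied.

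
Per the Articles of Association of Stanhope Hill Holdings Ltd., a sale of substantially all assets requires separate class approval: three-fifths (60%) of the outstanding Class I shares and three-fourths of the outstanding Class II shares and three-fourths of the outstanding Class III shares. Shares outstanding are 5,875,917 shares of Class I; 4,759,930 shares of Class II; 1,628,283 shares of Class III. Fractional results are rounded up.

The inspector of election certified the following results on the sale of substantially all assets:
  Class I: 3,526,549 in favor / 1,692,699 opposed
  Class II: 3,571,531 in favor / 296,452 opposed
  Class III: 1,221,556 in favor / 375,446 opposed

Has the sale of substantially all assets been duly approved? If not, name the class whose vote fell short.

Class I: 3/5 of 5875917 = 3525550.20, rounded up to 3525551; 3,525,551 required, 3,526,549 in favor — approved.
Class II: 3/4 of 4759930 = 3569947.50, rounded up to 3569948; 3,569,948 required, 3,571,531 in favor — approved.
Class III: 3/4 of 1628283 = 1221212.25, rounded up to 1221213; 1,221,213 required, 1,221,556 in favor — approved.

Approved — every class gave the required vote.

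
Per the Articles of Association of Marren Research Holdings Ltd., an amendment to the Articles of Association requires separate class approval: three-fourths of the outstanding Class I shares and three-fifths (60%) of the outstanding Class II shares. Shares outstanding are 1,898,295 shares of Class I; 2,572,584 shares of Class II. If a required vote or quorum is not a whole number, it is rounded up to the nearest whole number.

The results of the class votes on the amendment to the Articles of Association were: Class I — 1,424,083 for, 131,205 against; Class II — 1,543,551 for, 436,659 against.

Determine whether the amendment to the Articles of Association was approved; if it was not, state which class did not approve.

Approved — every class gave the required vote.

Class I: 3/4 of 1898295 = 1423721.25, rounded up to 1423722; 1,423,722 required, 1,424,083 in favor — approved.
Class II: 3/5 of 2572584 = 1543550.40, rounded up to 1543551; 1,543,551 required, 1,543,551 in favor — approved.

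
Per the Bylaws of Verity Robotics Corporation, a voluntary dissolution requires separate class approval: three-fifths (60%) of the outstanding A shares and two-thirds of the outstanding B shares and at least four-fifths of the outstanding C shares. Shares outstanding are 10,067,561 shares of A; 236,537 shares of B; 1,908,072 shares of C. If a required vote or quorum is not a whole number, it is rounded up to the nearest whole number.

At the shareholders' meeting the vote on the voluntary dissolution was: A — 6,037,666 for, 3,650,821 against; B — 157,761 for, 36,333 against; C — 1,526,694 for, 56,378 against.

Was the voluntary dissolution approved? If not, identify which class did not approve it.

Not approved — the A shares did not give the required vote.

A: 3/5 of 10067561 = 6040536.60, rounded up to 6040537; 6,040,537 required, 6,037,666 in favor — not approved.
B: 2/3 of 236537 = 157691.33, rounded up to 157692; 157,692 required, 157,761 in favor — approved.
C: 4/5 of 1908072 = 1526457.60, rounded up to 1526458; 1,526,458 required, 1,526,694 in favor — approved.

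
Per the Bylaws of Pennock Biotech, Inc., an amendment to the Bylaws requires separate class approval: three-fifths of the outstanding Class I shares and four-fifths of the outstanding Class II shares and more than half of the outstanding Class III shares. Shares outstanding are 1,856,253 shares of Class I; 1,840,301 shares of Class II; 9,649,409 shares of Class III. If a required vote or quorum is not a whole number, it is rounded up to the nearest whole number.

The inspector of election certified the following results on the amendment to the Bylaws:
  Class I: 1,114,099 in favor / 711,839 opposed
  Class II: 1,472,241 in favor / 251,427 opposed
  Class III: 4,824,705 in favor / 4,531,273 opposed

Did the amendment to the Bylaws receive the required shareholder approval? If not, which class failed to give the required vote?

Approved — every class gave the required vote.

Class I: 3/5 of 1856253 = 1113751.80, rounded up to 1113752; 1,113,752 required, 1,114,099 in favor — approved.
Class II: 4/5 of 1840301 = 1472240.80, rounded up to 1472241; 1,472,241 required, 1,472,241 in favor — approved.
Class III: a majority of 9649409 is 4824705; 4,824,705 required, 4,824,705 in favor — approved.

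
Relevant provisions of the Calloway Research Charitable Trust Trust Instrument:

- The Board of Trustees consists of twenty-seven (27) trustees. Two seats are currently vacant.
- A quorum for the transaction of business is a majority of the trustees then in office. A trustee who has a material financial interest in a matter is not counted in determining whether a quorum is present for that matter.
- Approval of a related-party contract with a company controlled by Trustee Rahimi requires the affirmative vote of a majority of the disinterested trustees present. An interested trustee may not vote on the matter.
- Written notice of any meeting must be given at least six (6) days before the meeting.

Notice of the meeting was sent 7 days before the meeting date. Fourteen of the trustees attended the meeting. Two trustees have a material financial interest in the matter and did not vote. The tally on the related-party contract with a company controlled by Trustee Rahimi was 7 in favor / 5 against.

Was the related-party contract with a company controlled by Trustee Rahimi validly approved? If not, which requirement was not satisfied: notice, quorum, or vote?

Invalid — quorum requirement not satisfied.

Notice: 7 days given; 6 required (7 ≥ 6). Satisfied.
Quorum: 14 present, but the 2 interested trustees do not count, leaving 12. Quorum is 13. Not satisfied.
Vote: the related-party contract with a company controlled by Trustee Rahimi requires a majority of the disinterested trustees present (14 − 2 = 12). A majority of 12 is 7, so 7 affirmative votes are needed; 7 voted in favor. Satisfied. (Moot — without a quorum no business can be validly transacted.)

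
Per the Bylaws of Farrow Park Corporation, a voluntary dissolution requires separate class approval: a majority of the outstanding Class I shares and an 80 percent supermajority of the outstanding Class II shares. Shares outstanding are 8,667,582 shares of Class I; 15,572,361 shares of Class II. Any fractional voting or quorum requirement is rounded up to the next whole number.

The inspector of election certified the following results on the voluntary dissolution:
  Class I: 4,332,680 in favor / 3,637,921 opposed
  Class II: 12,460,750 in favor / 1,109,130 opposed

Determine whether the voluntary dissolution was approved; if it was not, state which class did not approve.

Class I: a majority of 8667582 is 4333792; 4,333,792 required, 4,332,680 in favor — not approved.
Class II: 4/5 of 15572361 = 12457888.80, rounded up to 12457889; 12,457,889 required, 12,460,750 in favor — approved.

Not approved — the Class I shares did not give the required vote.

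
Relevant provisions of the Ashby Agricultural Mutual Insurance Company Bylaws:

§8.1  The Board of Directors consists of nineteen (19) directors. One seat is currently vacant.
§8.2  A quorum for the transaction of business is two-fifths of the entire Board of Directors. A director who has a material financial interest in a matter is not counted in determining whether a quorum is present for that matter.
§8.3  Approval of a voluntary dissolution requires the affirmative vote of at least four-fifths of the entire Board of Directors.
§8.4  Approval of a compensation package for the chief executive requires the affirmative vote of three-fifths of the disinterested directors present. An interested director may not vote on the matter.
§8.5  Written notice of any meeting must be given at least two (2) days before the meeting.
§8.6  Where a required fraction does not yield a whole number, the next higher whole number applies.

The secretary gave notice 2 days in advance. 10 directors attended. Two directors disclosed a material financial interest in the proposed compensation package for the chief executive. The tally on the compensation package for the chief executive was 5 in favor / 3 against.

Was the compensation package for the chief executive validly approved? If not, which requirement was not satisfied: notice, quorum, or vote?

Valid — all requirements satisfied.

Notice: 2 days given; 2 required (2 ≥ 2). Satisfied.
Quorum: 10 present, but the 2 interested directors do not count, leaving 8. Quorum is 8. Satisfied.
Vote: the compensation package for the chief executive requires three-fifths of the disinterested directors present (10 − 2 = 8). 3/5 of 8 = 4.80, rounded up to 5, so 5 affirmative votes are needed; 5 voted in favor. Satisfied.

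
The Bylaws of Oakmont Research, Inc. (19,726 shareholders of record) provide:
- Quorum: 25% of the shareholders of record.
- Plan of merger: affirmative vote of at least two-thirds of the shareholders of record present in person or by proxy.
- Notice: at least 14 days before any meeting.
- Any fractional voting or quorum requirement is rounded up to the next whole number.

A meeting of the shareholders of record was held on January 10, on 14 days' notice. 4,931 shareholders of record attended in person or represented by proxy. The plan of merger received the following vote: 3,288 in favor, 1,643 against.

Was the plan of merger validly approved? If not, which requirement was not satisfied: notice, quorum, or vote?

Notice: 14 days given; 14 required. Satisfied.
Quorum: 25% of 19,726 = 4,931.50, rounded up to 4,932; 4,931 present. Not satisfied.
Vote: requires two-thirds of those present (4,931); 2/3 of 4931 = 3287.33, rounded up to 3288, so 3,288 needed; 3,288 in favor. Satisfied.

Invalid — quorum requirement not satisfied.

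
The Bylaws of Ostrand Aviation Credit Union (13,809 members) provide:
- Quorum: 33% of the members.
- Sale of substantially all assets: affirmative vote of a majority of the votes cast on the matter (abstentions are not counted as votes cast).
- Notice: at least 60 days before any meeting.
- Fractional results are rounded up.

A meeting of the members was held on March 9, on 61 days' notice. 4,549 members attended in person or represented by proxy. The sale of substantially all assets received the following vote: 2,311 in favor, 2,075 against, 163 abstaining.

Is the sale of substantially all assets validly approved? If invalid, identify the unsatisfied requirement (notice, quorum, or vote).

Notice: 61 days given; 60 required. Satisfied.
Quorum: 33% of 13,809 = 4,556.97, rounded up to 4,557; 4,549 present. Not satisfied.
Vote: requires a majority of the votes cast (4,549 − 163 abstaining = 4,386); a majority of 4386 is 2194, so 2,194 needed; 2,311 in favor. Satisfied.

Invalid — quorum requirement not satisfied.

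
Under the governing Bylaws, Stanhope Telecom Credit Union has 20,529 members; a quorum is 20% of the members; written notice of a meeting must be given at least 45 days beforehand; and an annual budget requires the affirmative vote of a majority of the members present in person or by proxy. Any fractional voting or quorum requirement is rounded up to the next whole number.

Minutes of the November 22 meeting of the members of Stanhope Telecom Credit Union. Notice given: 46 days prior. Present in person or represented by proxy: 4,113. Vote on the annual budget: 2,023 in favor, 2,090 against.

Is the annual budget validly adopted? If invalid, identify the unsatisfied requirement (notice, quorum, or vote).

Invalid — vote requirement not satisfied.

Notice: 46 days given; 45 required. Satisfied.
Quorum: 20% of 20,529 = 4,105.80, rounded up to 4,106; 4,113 present. Satisfied.
Vote: requires a majority of those present (4,113); a majority of 4113 is 2057, so 2,057 needed; 2,023 in favor. Not satisfied.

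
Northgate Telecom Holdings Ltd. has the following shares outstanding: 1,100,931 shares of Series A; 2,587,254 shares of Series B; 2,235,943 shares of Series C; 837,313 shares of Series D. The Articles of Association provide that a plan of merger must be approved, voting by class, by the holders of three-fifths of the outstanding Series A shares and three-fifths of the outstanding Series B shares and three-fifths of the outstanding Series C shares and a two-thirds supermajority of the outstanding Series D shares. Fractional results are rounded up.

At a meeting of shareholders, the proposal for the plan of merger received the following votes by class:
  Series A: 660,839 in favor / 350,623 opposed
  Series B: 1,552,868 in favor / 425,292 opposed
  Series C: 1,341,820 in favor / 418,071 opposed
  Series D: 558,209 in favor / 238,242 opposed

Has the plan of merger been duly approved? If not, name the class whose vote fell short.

Series A: 3/5 of 1100931 = 660558.60, rounded up to 660559; 660,559 required, 660,839 in favor — approved.
Series B: 3/5 of 2587254 = 1552352.40, rounded up to 1552353; 1,552,353 required, 1,552,868 in favor — approved.
Series C: 3/5 of 2235943 = 1341565.80, rounded up to 1341566; 1,341,566 required, 1,341,820 in favor — approved.
Series D: 2/3 of 837313 = 558208.67, rounded up to 558209; 558,209 required, 558,209 in favor — approved.

Approved — every class gave the required vote.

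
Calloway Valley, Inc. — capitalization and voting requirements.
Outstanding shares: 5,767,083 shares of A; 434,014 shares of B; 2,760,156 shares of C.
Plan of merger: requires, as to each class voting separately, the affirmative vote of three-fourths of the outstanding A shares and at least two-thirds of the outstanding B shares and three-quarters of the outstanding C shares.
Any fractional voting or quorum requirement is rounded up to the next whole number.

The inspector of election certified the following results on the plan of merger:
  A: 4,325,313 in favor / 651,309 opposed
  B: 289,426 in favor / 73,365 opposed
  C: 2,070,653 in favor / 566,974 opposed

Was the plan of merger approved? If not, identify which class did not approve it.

A: 3/4 of 5767083 = 4325312.25, rounded up to 4325313; 4,325,313 required, 4,325,313 in favor — approved.
B: 2/3 of 434014 = 289342.67, rounded up to 289343; 289,343 required, 289,426 in favor — approved.
C: 3/4 of 2760156 = 2070117; 2,070,117 required, 2,070,653 in favor — approved.

Approved — every class gave the required vote.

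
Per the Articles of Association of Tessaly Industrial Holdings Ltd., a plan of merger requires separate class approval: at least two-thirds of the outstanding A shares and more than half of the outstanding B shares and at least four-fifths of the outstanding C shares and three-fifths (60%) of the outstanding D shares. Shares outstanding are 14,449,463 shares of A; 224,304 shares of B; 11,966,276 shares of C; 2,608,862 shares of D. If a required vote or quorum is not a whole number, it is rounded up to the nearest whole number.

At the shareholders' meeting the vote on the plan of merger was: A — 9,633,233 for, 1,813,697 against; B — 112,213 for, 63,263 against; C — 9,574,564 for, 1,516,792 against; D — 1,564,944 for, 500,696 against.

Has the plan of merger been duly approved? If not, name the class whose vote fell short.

Not approved — the D shares did not give the required vote.

A: 2/3 of 14449463 = 9632975.33, rounded up to 9632976; 9,632,976 required, 9,633,233 in favor — approved.
B: a majority of 224304 is 112153; 112,153 required, 112,213 in favor — approved.
C: 4/5 of 11966276 = 9573020.80, rounded up to 9573021; 9,573,021 required, 9,574,564 in favor — approved.
D: 3/5 of 2608862 = 1565317.20, rounded up to 1565318; 1,565,318 required, 1,564,944 in favor — not approved.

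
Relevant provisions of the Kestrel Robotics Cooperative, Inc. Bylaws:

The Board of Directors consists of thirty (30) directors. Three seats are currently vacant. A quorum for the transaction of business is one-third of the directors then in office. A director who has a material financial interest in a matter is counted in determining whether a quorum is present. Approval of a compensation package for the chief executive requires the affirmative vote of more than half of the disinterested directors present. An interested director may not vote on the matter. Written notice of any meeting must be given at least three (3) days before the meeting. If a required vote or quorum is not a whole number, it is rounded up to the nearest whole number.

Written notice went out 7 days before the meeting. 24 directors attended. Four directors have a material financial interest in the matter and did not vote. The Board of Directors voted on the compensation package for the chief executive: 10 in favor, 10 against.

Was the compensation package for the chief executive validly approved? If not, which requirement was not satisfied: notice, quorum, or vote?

Notice: 7 days given; 3 required (7 ≥ 3). Satisfied.
Quorum: 24 present (interested directors count toward quorum); quorum is 9. Satisfied.
Vote: the compensation package for the chief executive requires a majority of the disinterested directors present (24 − 4 = 20). A majority of 20 is 11, so 11 affirmative votes are needed; 10 voted in favor. Not satisfied.

Invalid — vote requirement not satisfied.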